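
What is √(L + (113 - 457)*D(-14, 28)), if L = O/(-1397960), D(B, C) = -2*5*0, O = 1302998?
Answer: I*√113846192755/349490 ≈ 0.96544*I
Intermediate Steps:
D(B, C) = 0 (D(B, C) = -10*0 = 0)
L = -651499/698980 (L = 1302998/(-1397960) = 1302998*(-1/1397960) = -651499/698980 ≈ -0.93207)
√(L + (113 - 457)*D(-14, 28)) = √(-651499/698980 + (113 - 457)*0) = √(-651499/698980 - 344*0) = √(-651499/698980 + 0) = √(-651499/698980) = I*√113846192755/349490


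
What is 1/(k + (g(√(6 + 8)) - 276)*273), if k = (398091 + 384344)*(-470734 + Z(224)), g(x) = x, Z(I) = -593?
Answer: -122927605531/45333588604755425028081 - 91*√14/45333588604755425028081 ≈ -2.7116e-12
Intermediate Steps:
k = -368782741245 (k = (398091 + 384344)*(-470734 - 593) = 782435*(-471327) = -368782741245)
1/(k + (g(√(6 + 8)) - 276)*273) = 1/(-368782741245 + (√(6 + 8) - 276)*273) = 1/(-368782741245 + (√14 - 276)*273) = 1/(-368782741245 + (-276 + √14)*273) = 1/(-368782741245 + (-75348 + 273*√14)) = 1/(-368782816593 + 273*√14)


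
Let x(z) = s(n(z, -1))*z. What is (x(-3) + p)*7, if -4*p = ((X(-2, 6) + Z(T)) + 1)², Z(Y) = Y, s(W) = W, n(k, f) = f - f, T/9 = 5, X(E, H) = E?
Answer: -3388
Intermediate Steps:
T = 45 (T = 9*5 = 45)
n(k, f) = 0
p = -484 (p = -((-2 + 45) + 1)²/4 = -(43 + 1)²/4 = -¼*44² = -¼*1936 = -484)
x(z) = 0 (x(z) = 0*z = 0)
(x(-3) + p)*7 = (0 - 484)*7 = -484*7 = -3388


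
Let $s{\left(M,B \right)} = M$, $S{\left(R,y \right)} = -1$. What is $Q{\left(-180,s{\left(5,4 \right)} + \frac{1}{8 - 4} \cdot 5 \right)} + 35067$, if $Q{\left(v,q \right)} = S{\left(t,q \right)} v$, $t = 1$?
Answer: $35247$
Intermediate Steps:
$Q{\left(v,q \right)} = - v$
$Q{\left(-180,s{\left(5,4 \right)} + \frac{1}{8 - 4} \cdot 5 \right)} + 35067 = \left(-1\right) \left(-180\right) + 35067 = 180 + 35067 = 35247$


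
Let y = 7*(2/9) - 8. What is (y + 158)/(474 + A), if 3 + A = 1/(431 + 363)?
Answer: 1083016/3365775 ≈ 0.32177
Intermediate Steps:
y = -58/9 (y = 7*(2*(1/9)) - 8 = 7*(2/9) - 8 = 14/9 - 8 = -58/9 ≈ -6.4444)
A = -2381/794 (A = -3 + 1/(431 + 363) = -3 + 1/794 = -2381/794 ≈ -2.9987)
(y + 158)/(474 + A) = (-58/9 + 158)/(474 - 2381/794) = 1364/(9*(373975/794)) = (1364/9)*(794/373975) = 1083016/3365775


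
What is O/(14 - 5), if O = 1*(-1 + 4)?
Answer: ⅓ ≈ 0.33333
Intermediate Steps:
O = 3 (O = 1*3 = 3)
O/(14 - 5) = 3/(14 - 5) = 3/9 = 3*(⅑) = ⅓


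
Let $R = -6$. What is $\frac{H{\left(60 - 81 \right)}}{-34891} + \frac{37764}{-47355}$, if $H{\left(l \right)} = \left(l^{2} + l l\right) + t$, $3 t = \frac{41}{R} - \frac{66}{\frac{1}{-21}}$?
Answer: $- \frac{202121119}{241794630} \approx -0.83592$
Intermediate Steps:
$t = \frac{8275}{18}$ ($t = \frac{\frac{41}{-6} - \frac{66}{\frac{1}{-21}}}{3} = \frac{41 \left(- \frac{1}{6}\right) - \frac{66}{- \frac{1}{21}}}{3} = \frac{- \frac{41}{6} - -1386}{3} = \frac{- \frac{41}{6} + 1386}{3} = \frac{1}{3} \cdot \frac{8275}{6} = \frac{8275}{18} \approx 459.72$)
$H{\left(l \right)} = \frac{8275}{18} + 2 l^{2}$ ($H{\left(l \right)} = \left(l^{2} + l l\right) + \frac{8275}{18} = \left(l^{2} + l^{2}\right) + \frac{8275}{18} = 2 l^{2} + \frac{8275}{18} = \frac{8275}{18} + 2 l^{2}$)
$\frac{H{\left(60 - 81 \right)}}{-34891} + \frac{37764}{-47355} = \frac{\frac{8275}{18} + 2 \left(60 - 81\right)^{2}}{-34891} + \frac{37764}{-47355} = \left(\frac{8275}{18} + 2 \left(-21\right)^{2}\right) \left(- \frac{1}{34891}\right) + 37764 \left(- \frac{1}{47355}\right) = \left(\frac{8275}{18} + 2 \cdot 441\right) \left(- \frac{1}{34891}\right) - \frac{12588}{15785} = \left(\frac{8275}{18} + 882\right) \left(- \frac{1}{34891}\right) - \frac{12588}{15785} = \frac{24151}{18} \left(- \frac{1}{34891}\right) - \frac{12588}{15785} = - \frac{24151}{628038} - \frac{12588}{15785} = - \frac{202121119}{241794630}$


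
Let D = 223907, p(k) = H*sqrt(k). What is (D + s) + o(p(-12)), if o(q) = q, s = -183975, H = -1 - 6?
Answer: 39932 - 14*I*sqrt(3) ≈ 39932.0 - 24.249*I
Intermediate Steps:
H = -7
p(k) = -7*sqrt(k)
(D + s) + o(p(-12)) = (223907 - 183975) - 14*I*sqrt(3) = 39932 - 14*I*sqrt(3)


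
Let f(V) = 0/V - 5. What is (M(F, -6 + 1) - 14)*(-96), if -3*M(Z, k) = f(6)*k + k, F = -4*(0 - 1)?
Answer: 1984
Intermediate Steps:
F = 4 (F = -4*(-1) = 4)
f(V) = -5 (f(V) = 0 - 5 = -5)
M(Z, k) = 4*k/3 (M(Z, k) = -(-5*k + k)/3 = -(-4)*k/3 = 4*k/3)
(M(F, -6 + 1) - 14)*(-96) = (4*(-6 + 1)/3 - 14)*(-96) = ((4/3)*(-5) - 14)*(-96) = (-20/3 - 14)*(-96) = -62/3*(-96) = 1984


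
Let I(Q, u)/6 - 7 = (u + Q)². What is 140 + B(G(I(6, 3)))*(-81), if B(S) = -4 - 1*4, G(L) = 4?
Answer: 788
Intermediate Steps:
I(Q, u) = 42 + 6*(Q + u)² (I(Q, u) = 42 + 6*(u + Q)² = 42 + 6*(Q + u)²)
B(S) = -8 (B(S) = -4 - 4 = -8)
140 + B(G(I(6, 3)))*(-81) = 140 - 8*(-81) = 140 + 648 = 788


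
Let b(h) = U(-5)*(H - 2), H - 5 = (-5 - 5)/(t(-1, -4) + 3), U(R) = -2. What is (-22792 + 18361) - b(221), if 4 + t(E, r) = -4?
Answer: -4421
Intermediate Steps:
t(E, r) = -8 (t(E, r) = -4 - 4 = -8)
H = 7 (H = 5 + (-5 - 5)/(-8 + 3) = 5 - 10/(-5) = 5 - 10*(-1/5) = 5 + 2 = 7)
b(h) = -10 (b(h) = -2*(7 - 2) = -2*5 = -10)
(-22792 + 18361) - b(221) = (-22792 + 18361) - 1*(-10) = -4431 + 10 = -4421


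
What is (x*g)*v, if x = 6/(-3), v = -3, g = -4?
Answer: -24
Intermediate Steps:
x = -2 (x = 6*(-1/3) = -2)
(x*g)*v = -2*(-4)*(-3) = 8*(-3) = -24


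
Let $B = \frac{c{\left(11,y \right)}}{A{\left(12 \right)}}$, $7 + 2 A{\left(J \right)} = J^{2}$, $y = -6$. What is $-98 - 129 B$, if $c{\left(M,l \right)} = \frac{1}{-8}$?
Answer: $- \frac{53575}{548} \approx -97.765$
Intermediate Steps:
$A{\left(J \right)} = - \frac{7}{2} + \frac{J^{2}}{2}$
$c{\left(M,l \right)} = - \frac{1}{8}$
$B = - \frac{1}{548}$ ($B = - \frac{1}{8 \left(- \frac{7}{2} + \frac{12^{2}}{2}\right)} = - \frac{1}{8 \left(- \frac{7}{2} + \frac{1}{2} \cdot 144\right)} = - \frac{1}{8 \left(- \frac{7}{2} + 72\right)} = - \frac{1}{8 \cdot \frac{137}{2}} = \left(- \frac{1}{8}\right) \frac{2}{137} = - \frac{1}{548} \approx -0.0018248$)
$-98 - 129 B = -98 - - \frac{129}{548} = -98 + \frac{129}{548} = - \frac{53575}{548}$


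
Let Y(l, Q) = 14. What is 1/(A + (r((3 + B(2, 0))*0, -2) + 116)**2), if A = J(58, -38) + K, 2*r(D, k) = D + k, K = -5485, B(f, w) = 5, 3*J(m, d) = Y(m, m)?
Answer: 3/23234 ≈ 0.00012912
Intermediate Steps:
J(m, d) = 14/3 (J(m, d) = (1/3)*14 = 14/3)
r(D, k) = D/2 + k/2 (r(D, k) = (D + k)/2 = D/2 + k/2)
A = -16441/3 (A = 14/3 - 5485 = -16441/3 ≈ -5480.3)
1/(A + (r((3 + B(2, 0))*0, -2) + 116)**2) = 1/(-16441/3 + ((((3 + 5)*0)/2 + (1/2)*(-2)) + 116)**2) = 1/(-16441/3 + (((8*0)/2 - 1) + 116)**2) = 1/(-16441/3 + (((1/2)*0 - 1) + 116)**2) = 1/(-16441/3 + ((0 - 1) + 116)**2) = 1/(-16441/3 + (-1 + 116)**2) = 1/(-16441/3 + 115**2) = 1/(-16441/3 + 13225) = 1/(23234/3) = 3/23234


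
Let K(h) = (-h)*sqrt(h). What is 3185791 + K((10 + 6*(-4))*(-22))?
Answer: 3185791 - 616*sqrt(77) ≈ 3.1804e+6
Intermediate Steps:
K(h) = -h**(3/2)
3185791 + K((10 + 6*(-4))*(-22)) = 3185791 - ((10 + 6*(-4))*(-22))**(3/2) = 3185791 - ((10 - 24)*(-22))**(3/2) = 3185791 - (-14*(-22))**(3/2) = 3185791 - 308**(3/2) = 3185791 - 616*sqrt(77)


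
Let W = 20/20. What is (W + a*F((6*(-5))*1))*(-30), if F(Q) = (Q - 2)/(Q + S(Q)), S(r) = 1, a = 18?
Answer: -18150/29 ≈ -625.86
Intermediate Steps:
W = 1 (W = 20*(1/20) = 1)
F(Q) = (-2 + Q)/(1 + Q) (F(Q) = (Q - 2)/(Q + 1) = (-2 + Q)/(1 + Q))
(W + a*F((6*(-5))*1))*(-30) = (1 + 18*((-2 + (6*(-5))*1)/(1 + (6*(-5))*1)))*(-30) = (1 + 18*((-2 - 30*1)/(1 - 30*1)))*(-30) = (1 + 18*((-2 - 30)/(1 - 30)))*(-30) = (1 + 18*(-32/(-29)))*(-30) = (1 + 18*(-1/29*(-32)))*(-30) = (1 + 18*(32/29))*(-30) = (1 + 576/29)*(-30) = (605/29)*(-30) = -18150/29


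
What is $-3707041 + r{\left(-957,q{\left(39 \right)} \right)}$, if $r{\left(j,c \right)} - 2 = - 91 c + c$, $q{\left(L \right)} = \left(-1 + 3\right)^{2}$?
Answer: $-3707399$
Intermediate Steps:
$q{\left(L \right)} = 4$ ($q{\left(L \right)} = 2^{2} = 4$)
$r{\left(j,c \right)} = 2 - 90 c$ ($r{\left(j,c \right)} = 2 + \left(- 91 c + c\right) = 2 - 90 c$)
$-3707041 + r{\left(-957,q{\left(39 \right)} \right)} = -3707041 + \left(2 - 360\right) = -3707041 - 358 = -3707399$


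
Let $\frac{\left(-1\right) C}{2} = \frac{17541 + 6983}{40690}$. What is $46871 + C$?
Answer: $\frac{953565971}{20345} \approx 46870.0$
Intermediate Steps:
$C = - \frac{24524}{20345}$ ($C = - 2 \frac{17541 + 6983}{40690} = - 2 \cdot 24524 \cdot \frac{1}{40690} = \left(-2\right) \frac{12262}{20345} = - \frac{24524}{20345} \approx -1.2054$)
$46871 + C = 46871 - \frac{24524}{20345} = \frac{953565971}{20345}$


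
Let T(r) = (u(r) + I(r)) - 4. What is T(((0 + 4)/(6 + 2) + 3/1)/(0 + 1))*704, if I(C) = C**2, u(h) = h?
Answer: 8272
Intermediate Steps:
T(r) = -4 + r + r**2 (T(r) = (r + r**2) - 4 = -4 + r + r**2)
T(((0 + 4)/(6 + 2) + 3/1)/(0 + 1))*704 = (-4 + ((0 + 4)/(6 + 2) + 3/1)/(0 + 1) + (((0 + 4)/(6 + 2) + 3/1)/(0 + 1))**2)*704 = (-4 + (4/8 + 3*1)/1 + ((4/8 + 3*1)/1)**2)*704 = (-4 + (4*(1/8) + 3)*1 + ((4*(1/8) + 3)*1)**2)*704 = (-4 + (1/2 + 3)*1 + ((1/2 + 3)*1)**2)*704 = (-4 + (7/2)*1 + ((7/2)*1)**2)*704 = (-4 + 7/2 + (7/2)**2)*704 = (-4 + 7/2 + 49/4)*704 = (47/4)*704 = 8272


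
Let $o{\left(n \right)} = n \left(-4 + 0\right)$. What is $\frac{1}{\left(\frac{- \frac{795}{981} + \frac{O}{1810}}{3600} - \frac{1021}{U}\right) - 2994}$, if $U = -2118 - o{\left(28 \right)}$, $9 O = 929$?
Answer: $- \frac{6411372588000}{19192387654116067} \approx -0.00033406$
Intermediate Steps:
$O = \frac{929}{9}$ ($O = \frac{1}{9} \cdot 929 = \frac{929}{9} \approx 103.22$)
$o{\left(n \right)} = - 4 n$ ($o{\left(n \right)} = n \left(-4\right) = - 4 n$)
$U = -2006$ ($U = -2118 - \left(-4\right) 28 = -2118 - -112 = -2118 + 112 = -2006$)
$\frac{1}{\left(\frac{- \frac{795}{981} + \frac{O}{1810}}{3600} - \frac{1021}{U}\right) - 2994} = \frac{1}{\left(\frac{- \frac{795}{981} + \frac{929}{9 \cdot 1810}}{3600} - \frac{1021}{-2006}\right) - 2994} = \frac{1}{\left(\left(\left(-795\right) \frac{1}{981} + \frac{929}{9} \cdot \frac{1}{1810}\right) \frac{1}{3600} - - \frac{1021}{2006}\right) - 2994} = \frac{1}{\left(\left(- \frac{265}{327} + \frac{929}{16290}\right) \frac{1}{3600} + \frac{1021}{2006}\right) - 2994} = \frac{1}{\left(\left(- \frac{1337689}{1775610}\right) \frac{1}{3600} + \frac{1021}{2006}\right) - 2994} = \frac{1}{\left(- \frac{1337689}{6392196000} + \frac{1021}{2006}\right) - 2994} = \frac{1}{\frac{3261874355933}{6411372588000} - 2994} = \frac{1}{- \frac{19192387654116067}{6411372588000}} = - \frac{6411372588000}{19192387654116067}$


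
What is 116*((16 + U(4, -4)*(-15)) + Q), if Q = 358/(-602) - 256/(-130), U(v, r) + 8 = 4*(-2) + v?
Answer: 447949428/19565 ≈ 22895.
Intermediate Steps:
U(v, r) = -16 + v (U(v, r) = -8 + (4*(-2) + v) = -8 + (-8 + v) = -16 + v)
Q = 26893/19565 (Q = 358*(-1/602) - 256*(-1/130) = -179/301 + 128/65 = 26893/19565 ≈ 1.3745)
116*((16 + U(4, -4)*(-15)) + Q) = 116*((16 + (-16 + 4)*(-15)) + 26893/19565) = 116*((16 - 12*(-15)) + 26893/19565) = 116*((16 + 180) + 26893/19565) = 116*(196 + 26893/19565) = 116*(3861633/19565) = 447949428/19565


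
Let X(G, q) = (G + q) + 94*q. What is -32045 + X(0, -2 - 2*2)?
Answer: -32615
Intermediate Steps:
X(G, q) = G + 95*q
-32045 + X(0, -2 - 2*2) = -32045 + (0 + 95*(-2 - 2*2)) = -32045 + (0 + 95*(-2 - 4)) = -32045 + (0 + 95*(-6)) = -32045 + (0 - 570) = -32045 - 570 = -32615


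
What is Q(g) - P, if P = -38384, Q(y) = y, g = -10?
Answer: 38374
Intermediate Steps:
Q(g) - P = -10 - 1*(-38384) = -10 + 38384 = 38374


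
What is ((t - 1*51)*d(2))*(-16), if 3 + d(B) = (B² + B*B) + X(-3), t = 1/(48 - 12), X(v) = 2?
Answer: 51380/9 ≈ 5708.9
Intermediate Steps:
t = 1/36 ≈ 0.027778
d(B) = -1 + 2*B² (d(B) = -3 + ((B² + B*B) + 2) = -3 + ((B² + B²) + 2) = -3 + (2*B² + 2) = -3 + (2 + 2*B²) = -1 + 2*B²)
((t - 1*51)*d(2))*(-16) = ((1/36 - 1*51)*(-1 + 2*2²))*(-16) = ((1/36 - 51)*(-1 + 2*4))*(-16) = -1835*(-1 + 8)/36*(-16) = -1835/36*7*(-16) = -12845/36*(-16) = 51380/9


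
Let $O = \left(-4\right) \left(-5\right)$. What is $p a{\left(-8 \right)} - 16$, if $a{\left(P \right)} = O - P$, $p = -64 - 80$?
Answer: $-4048$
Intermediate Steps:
$p = -144$ ($p = -64 - 80 = -144$)
$O = 20$
$a{\left(P \right)} = 20 - P$
$p a{\left(-8 \right)} - 16 = - 144 \left(20 - -8\right) - 16 = - 144 \left(20 + 8\right) - 16 = \left(-144\right) 28 - 16 = -4032 - 16 = -4048$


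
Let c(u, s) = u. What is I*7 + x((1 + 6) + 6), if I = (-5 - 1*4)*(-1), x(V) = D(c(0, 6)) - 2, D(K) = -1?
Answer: 60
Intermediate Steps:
x(V) = -3 (x(V) = -1 - 2 = -3)
I = 9 (I = (-5 - 4)*(-1) = -9*(-1) = 9)
I*7 + x((1 + 6) + 6) = 9*7 - 3 = 63 - 3 = 60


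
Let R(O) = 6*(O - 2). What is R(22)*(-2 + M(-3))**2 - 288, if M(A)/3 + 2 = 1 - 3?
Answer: 23232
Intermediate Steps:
M(A) = -12 (M(A) = -6 + 3*(1 - 3) = -6 + 3*(-2) = -6 - 6 = -12)
R(O) = -12 + 6*O (R(O) = 6*(-2 + O) = -12 + 6*O)
R(22)*(-2 + M(-3))**2 - 288 = (-12 + 6*22)*(-2 - 12)**2 - 288 = (-12 + 132)*(-14)**2 - 288 = 120*196 - 288 = 23520 - 288 = 23232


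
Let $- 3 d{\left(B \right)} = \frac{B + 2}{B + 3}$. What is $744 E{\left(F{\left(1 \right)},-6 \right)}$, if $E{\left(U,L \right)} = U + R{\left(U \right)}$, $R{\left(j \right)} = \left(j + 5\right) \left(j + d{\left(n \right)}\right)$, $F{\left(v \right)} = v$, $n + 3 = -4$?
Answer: $3348$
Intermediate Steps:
$n = -7$ ($n = -3 - 4 = -7$)
$d{\left(B \right)} = - \frac{2 + B}{3 \left(3 + B\right)}$ ($d{\left(B \right)} = - \frac{\left(B + 2\right) \frac{1}{B + 3}}{3} = - \frac{\left(2 + B\right) \frac{1}{3 + B}}{3} = - \frac{\frac{1}{3 + B} \left(2 + B\right)}{3} = - \frac{2 + B}{3 \left(3 + B\right)}$)
$R{\left(j \right)} = \left(5 + j\right) \left(- \frac{5}{12} + j\right)$ ($R{\left(j \right)} = \left(j + 5\right) \left(j + \frac{-2 - -7}{3 \left(3 - 7\right)}\right) = \left(5 + j\right) \left(j + \frac{-2 + 7}{3 \left(-4\right)}\right) = \left(5 + j\right) \left(j + \frac{1}{3} \left(- \frac{1}{4}\right) 5\right) = \left(5 + j\right) \left(j - \frac{5}{12}\right) = \left(5 + j\right) \left(- \frac{5}{12} + j\right)$)
$E{\left(U,L \right)} = - \frac{25}{12} + U^{2} + \frac{67 U}{12}$ ($E{\left(U,L \right)} = U + \left(- \frac{25}{12} + U^{2} + \frac{55 U}{12}\right) = - \frac{25}{12} + U^{2} + \frac{67 U}{12}$)
$744 E{\left(F{\left(1 \right)},-6 \right)} = 744 \left(- \frac{25}{12} + 1^{2} + \frac{67}{12} \cdot 1\right) = 744 \left(- \frac{25}{12} + 1 + \frac{67}{12}\right) = 744 \cdot \frac{9}{2} = 3348$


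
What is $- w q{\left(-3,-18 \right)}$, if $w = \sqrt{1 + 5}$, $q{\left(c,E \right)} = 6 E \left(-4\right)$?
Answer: $- 432 \sqrt{6} \approx -1058.2$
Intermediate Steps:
$q{\left(c,E \right)} = - 24 E$
$w = \sqrt{6} \approx 2.4495$
$- w q{\left(-3,-18 \right)} = - \sqrt{6} \left(\left(-24\right) \left(-18\right)\right) = - \sqrt{6} \cdot 432 = - 432 \sqrt{6}$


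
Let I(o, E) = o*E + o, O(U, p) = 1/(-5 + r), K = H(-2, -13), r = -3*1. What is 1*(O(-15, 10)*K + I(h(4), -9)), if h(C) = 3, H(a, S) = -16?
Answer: -22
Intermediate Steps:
r = -3
K = -16
O(U, p) = -⅛ (O(U, p) = 1/(-5 - 3) = 1/(-8) = -⅛)
I(o, E) = o + E*o (I(o, E) = E*o + o = o + E*o)
1*(O(-15, 10)*K + I(h(4), -9)) = 1*(-⅛*(-16) + 3*(1 - 9)) = 1*(2 + 3*(-8)) = 1*(2 - 24) = 1*(-22) = -22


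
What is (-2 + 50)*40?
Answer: 1920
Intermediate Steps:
(-2 + 50)*40 = 48*40 = 1920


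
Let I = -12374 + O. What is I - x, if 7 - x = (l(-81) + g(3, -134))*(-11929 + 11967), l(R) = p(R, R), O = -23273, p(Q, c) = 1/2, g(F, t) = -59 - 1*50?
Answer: -39777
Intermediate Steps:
g(F, t) = -109 (g(F, t) = -59 - 50 = -109)
p(Q, c) = 1/2
I = -35647 (I = -12374 - 23273 = -35647)
l(R) = 1/2
x = 4130 (x = 7 - (1/2 - 109)*(-11929 + 11967) = 7 - (-217)*38/2 = 7 - 1*(-4123) = 7 + 4123 = 4130)
I - x = -35647 - 1*4130 = -35647 - 4130 = -39777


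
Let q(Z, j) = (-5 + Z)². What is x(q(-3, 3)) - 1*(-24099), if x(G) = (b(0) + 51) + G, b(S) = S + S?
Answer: 24214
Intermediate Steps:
b(S) = 2*S
x(G) = 51 + G (x(G) = (2*0 + 51) + G = (0 + 51) + G = 51 + G)
x(q(-3, 3)) - 1*(-24099) = (51 + (-5 - 3)²) - 1*(-24099) = (51 + (-8)²) + 24099 = (51 + 64) + 24099 = 115 + 24099 = 24214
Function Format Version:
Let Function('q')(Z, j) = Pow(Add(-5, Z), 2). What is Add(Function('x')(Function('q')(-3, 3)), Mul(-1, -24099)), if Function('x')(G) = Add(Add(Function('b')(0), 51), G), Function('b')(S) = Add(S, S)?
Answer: 24214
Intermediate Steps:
Function('b')(S) = Mul(2, S)
Function('x')(G) = Add(51, G) (Function('x')(G) = Add(Add(Mul(2, 0), 51), G) = Add(Add(0, 51), G) = Add(51, G))
Add(Function('x')(Function('q')(-3, 3)), Mul(-1, -24099)) = Add(Add(51, Pow(Add(-5, -3), 2)), Mul(-1, -24099)) = Add(Add(51, Pow(-8, 2)), 24099) = Add(Add(51, 64), 24099) = Add(115, 24099) = 24214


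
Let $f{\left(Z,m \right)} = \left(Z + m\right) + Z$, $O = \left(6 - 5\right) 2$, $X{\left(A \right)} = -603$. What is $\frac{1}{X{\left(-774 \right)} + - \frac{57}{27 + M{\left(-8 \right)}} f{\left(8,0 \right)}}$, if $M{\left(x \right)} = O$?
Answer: $- \frac{29}{18399} \approx -0.0015762$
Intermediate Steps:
$O = 2$ ($O = 1 \cdot 2 = 2$)
$M{\left(x \right)} = 2$
$f{\left(Z,m \right)} = m + 2 Z$
$\frac{1}{X{\left(-774 \right)} + - \frac{57}{27 + M{\left(-8 \right)}} f{\left(8,0 \right)}} = \frac{1}{-603 + - \frac{57}{27 + 2} \left(0 + 2 \cdot 8\right)} = \frac{1}{-603 + - \frac{57}{29} \left(0 + 16\right)} = \frac{1}{-603 + \left(-57\right) \frac{1}{29} \cdot 16} = \frac{1}{-603 - \frac{912}{29}} = \frac{1}{- \frac{18399}{29}} = - \frac{29}{18399}$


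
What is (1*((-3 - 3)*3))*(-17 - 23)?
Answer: 720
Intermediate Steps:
(1*((-3 - 3)*3))*(-17 - 23) = (1*(-6*3))*(-40) = (1*(-18))*(-40) = -18*(-40) = 720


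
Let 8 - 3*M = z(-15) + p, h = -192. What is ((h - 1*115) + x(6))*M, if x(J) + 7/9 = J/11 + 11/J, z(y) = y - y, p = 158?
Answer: 1511725/99 ≈ 15270.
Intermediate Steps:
z(y) = 0
x(J) = -7/9 + 11/J + J/11 (x(J) = -7/9 + (J/11 + 11/J) = -7/9 + (11/J + J/11) = -7/9 + 11/J + J/11)
M = -50 (M = 8/3 - (0 + 158)/3 = 8/3 - 1/3*158 = 8/3 - 158/3 = -50)
((h - 1*115) + x(6))*M = ((-192 - 1*115) + (-7/9 + 11/6 + (1/11)*6))*(-50) = ((-192 - 115) + (-7/9 + 11*(1/6) + 6/11))*(-50) = (-307 + (-7/9 + 11/6 + 6/11))*(-50) = (-307 + 317/198)*(-50) = -60469/198*(-50) = 1511725/99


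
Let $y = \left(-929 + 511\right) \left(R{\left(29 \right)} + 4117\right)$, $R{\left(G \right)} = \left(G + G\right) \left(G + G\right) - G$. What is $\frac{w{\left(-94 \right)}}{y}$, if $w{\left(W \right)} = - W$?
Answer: $- \frac{47}{1557468} \approx -3.0177 \cdot 10^{-5}$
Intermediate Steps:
$R{\left(G \right)} = - G + 4 G^{2}$ ($R{\left(G \right)} = 2 G 2 G - G = 4 G^{2} - G = - G + 4 G^{2}$)
$y = -3114936$ ($y = \left(-929 + 511\right) \left(29 \left(-1 + 4 \cdot 29\right) + 4117\right) = - 418 \left(29 \left(-1 + 116\right) + 4117\right) = - 418 \left(29 \cdot 115 + 4117\right) = - 418 \left(3335 + 4117\right) = \left(-418\right) 7452 = -3114936$)
$\frac{w{\left(-94 \right)}}{y} = \frac{\left(-1\right) \left(-94\right)}{-3114936} = 94 \left(- \frac{1}{3114936}\right) = - \frac{47}{1557468}$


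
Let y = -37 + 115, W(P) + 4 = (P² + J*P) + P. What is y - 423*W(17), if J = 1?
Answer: -134859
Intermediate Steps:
W(P) = -4 + P² + 2*P (W(P) = -4 + ((P² + 1*P) + P) = -4 + ((P² + P) + P) = -4 + ((P + P²) + P) = -4 + (P² + 2*P) = -4 + P² + 2*P)
y = 78
y - 423*W(17) = 78 - 423*(-4 + 17² + 2*17) = 78 - 423*(-4 + 289 + 34) = 78 - 423*319 = 78 - 134937 = -134859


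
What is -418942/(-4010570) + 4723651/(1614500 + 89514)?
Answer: 9829208012129/3417033713990 ≈ 2.8765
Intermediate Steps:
-418942/(-4010570) + 4723651/(1614500 + 89514) = -418942*(-1/4010570) + 4723651/1704014 = 209471/2005285 + 4723651*(1/1704014) = 209471/2005285 + 4723651/1704014 = 9829208012129/3417033713990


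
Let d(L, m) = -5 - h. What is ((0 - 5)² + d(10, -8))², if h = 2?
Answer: 324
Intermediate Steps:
d(L, m) = -7 (d(L, m) = -5 - 1*2 = -5 - 2 = -7)
((0 - 5)² + d(10, -8))² = ((0 - 5)² - 7)² = ((-5)² - 7)² = (25 - 7)² = 18² = 324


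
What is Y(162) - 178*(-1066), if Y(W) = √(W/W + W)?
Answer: 189748 + √163 ≈ 1.8976e+5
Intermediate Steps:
Y(W) = √(1 + W)
Y(162) - 178*(-1066) = √(1 + 162) - 178*(-1066) = √163 + 189748 = 189748 + √163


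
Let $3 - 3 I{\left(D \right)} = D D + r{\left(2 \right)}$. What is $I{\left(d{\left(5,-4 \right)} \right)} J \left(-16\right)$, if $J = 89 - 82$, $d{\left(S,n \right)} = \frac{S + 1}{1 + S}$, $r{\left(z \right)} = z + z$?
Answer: $\frac{224}{3} \approx 74.667$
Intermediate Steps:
$r{\left(z \right)} = 2 z$
$d{\left(S,n \right)} = 1$ ($d{\left(S,n \right)} = \frac{1 + S}{1 + S} = 1$)
$I{\left(D \right)} = - \frac{1}{3} - \frac{D^{2}}{3}$ ($I{\left(D \right)} = 1 - \frac{D D + 2 \cdot 2}{3} = 1 - \frac{D^{2} + 4}{3} = 1 - \frac{4 + D^{2}}{3} = 1 - \left(\frac{4}{3} + \frac{D^{2}}{3}\right) = - \frac{1}{3} - \frac{D^{2}}{3}$)
$J = 7$ ($J = 89 - 82 = 7$)
$I{\left(d{\left(5,-4 \right)} \right)} J \left(-16\right) = \left(- \frac{1}{3} - \frac{1^{2}}{3}\right) 7 \left(-16\right) = \left(- \frac{1}{3} - \frac{1}{3}\right) \left(-112\right) = \left(- \frac{2}{3}\right) \left(-112\right) = \frac{224}{3}$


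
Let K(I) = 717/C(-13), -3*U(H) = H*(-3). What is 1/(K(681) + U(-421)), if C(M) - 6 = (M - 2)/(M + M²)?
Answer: -307/91963 ≈ -0.0033383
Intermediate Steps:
C(M) = 6 + (-2 + M)/(M + M²) (C(M) = 6 + (M - 2)/(M + M²) = 6 + (-2 + M)/(M + M²))
U(H) = H (U(H) = -H*(-3)/3 = -(-1)*H = H)
K(I) = 37284/307 (K(I) = 717/(((-2 + 6*(-13)² + 7*(-13))/((-13)*(1 - 13)))) = 717/((-1/13*(-2 + 6*169 - 91)/(-12))) = 717/((-1/13*(-1/12)*(-2 + 1014 - 91))) = 717/((-1/13*(-1/12)*921)) = 717/(307/52) = 717*(52/307) = 37284/307)
1/(K(681) + U(-421)) = 1/(37284/307 - 421) = 1/(-91963/307) = -307/91963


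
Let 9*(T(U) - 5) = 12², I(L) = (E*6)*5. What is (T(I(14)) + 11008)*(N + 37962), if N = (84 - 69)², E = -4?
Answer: 421164423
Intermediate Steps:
I(L) = -120 (I(L) = -4*6*5 = -24*5 = -120)
T(U) = 21 (T(U) = 5 + (⅑)*12² = 5 + (⅑)*144 = 5 + 16 = 21)
N = 225 (N = 15² = 225)
(T(I(14)) + 11008)*(N + 37962) = (21 + 11008)*(225 + 37962) = 11029*38187 = 421164423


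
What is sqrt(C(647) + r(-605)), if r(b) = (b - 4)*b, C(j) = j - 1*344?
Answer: 6*sqrt(10243) ≈ 607.25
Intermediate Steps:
C(j) = -344 + j (C(j) = j - 344 = -344 + j)
r(b) = b*(-4 + b) (r(b) = (-4 + b)*b = b*(-4 + b))
sqrt(C(647) + r(-605)) = sqrt((-344 + 647) - 605*(-4 - 605)) = sqrt(303 - 605*(-609)) = sqrt(303 + 368445) = sqrt(368748) = 6*sqrt(10243)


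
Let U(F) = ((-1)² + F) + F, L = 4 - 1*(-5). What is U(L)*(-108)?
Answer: -2052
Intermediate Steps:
L = 9 (L = 4 + 5 = 9)
U(F) = 1 + 2*F (U(F) = (1 + F) + F = 1 + 2*F)
U(L)*(-108) = (1 + 2*9)*(-108) = (1 + 18)*(-108) = 19*(-108) = -2052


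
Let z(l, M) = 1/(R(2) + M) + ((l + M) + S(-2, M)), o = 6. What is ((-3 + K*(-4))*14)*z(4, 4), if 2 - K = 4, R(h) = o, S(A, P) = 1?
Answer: 637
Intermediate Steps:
R(h) = 6
K = -2 (K = 2 - 1*4 = 2 - 4 = -2)
z(l, M) = 1 + M + l + 1/(6 + M) (z(l, M) = 1/(6 + M) + ((l + M) + 1) = 1/(6 + M) + ((M + l) + 1) = 1/(6 + M) + (1 + M + l) = 1 + M + l + 1/(6 + M))
((-3 + K*(-4))*14)*z(4, 4) = ((-3 - 2*(-4))*14)*((7 + 4² + 6*4 + 7*4 + 4*4)/(6 + 4)) = ((-3 + 8)*14)*((7 + 16 + 24 + 28 + 16)/10) = (5*14)*((⅒)*91) = 70*(91/10) = 637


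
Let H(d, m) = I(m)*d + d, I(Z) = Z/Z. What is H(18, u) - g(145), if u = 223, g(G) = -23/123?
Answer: 4451/123 ≈ 36.187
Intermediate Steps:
g(G) = -23/123 (g(G) = -23*1/123 = -23/123)
I(Z) = 1
H(d, m) = 2*d (H(d, m) = 1*d + d = d + d = 2*d)
H(18, u) - g(145) = 2*18 - 1*(-23/123) = 36 + 23/123 = 4451/123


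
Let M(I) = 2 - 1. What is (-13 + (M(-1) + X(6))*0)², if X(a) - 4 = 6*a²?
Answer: 169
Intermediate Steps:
M(I) = 1
X(a) = 4 + 6*a²
(-13 + (M(-1) + X(6))*0)² = (-13 + (1 + (4 + 6*6²))*0)² = (-13 + (1 + (4 + 6*36))*0)² = (-13 + (1 + (4 + 216))*0)² = (-13 + (1 + 220)*0)² = (-13 + 221*0)² = (-13 + 0)² = (-13)² = 169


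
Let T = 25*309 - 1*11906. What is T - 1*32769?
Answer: -36950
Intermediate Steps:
T = -4181 (T = 7725 - 11906 = -4181)
T - 1*32769 = -4181 - 1*32769 = -4181 - 32769 = -36950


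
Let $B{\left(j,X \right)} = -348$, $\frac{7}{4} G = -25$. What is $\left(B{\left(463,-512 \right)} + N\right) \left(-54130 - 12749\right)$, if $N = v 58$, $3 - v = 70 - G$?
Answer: $\frac{2370058002}{7} \approx 3.3858 \cdot 10^{8}$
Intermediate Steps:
$G = - \frac{100}{7}$ ($G = \frac{4}{7} \left(-25\right) = - \frac{100}{7} \approx -14.286$)
$v = - \frac{569}{7}$ ($v = 3 - \left(70 - - \frac{100}{7}\right) = 3 - \left(70 + \frac{100}{7}\right) = 3 - \frac{590}{7} = - \frac{569}{7} \approx -81.286$)
$N = - \frac{33002}{7}$ ($N = \left(- \frac{569}{7}\right) 58 = - \frac{33002}{7} \approx -4714.6$)
$\left(B{\left(463,-512 \right)} + N\right) \left(-54130 - 12749\right) = \left(-348 - \frac{33002}{7}\right) \left(-54130 - 12749\right) = \left(- \frac{35438}{7}\right) \left(-66879\right) = \frac{2370058002}{7}$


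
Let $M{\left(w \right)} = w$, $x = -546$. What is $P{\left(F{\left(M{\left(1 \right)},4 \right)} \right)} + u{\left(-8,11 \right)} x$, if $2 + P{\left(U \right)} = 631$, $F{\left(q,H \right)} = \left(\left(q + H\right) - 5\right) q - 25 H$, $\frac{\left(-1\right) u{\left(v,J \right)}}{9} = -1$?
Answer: $-4285$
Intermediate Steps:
$u{\left(v,J \right)} = 9$ ($u{\left(v,J \right)} = \left(-9\right) \left(-1\right) = 9$)
$F{\left(q,H \right)} = - 25 H + q \left(-5 + H + q\right)$ ($F{\left(q,H \right)} = \left(\left(H + q\right) - 5\right) q - 25 H = \left(-5 + H + q\right) q - 25 H = q \left(-5 + H + q\right) - 25 H = - 25 H + q \left(-5 + H + q\right)$)
$P{\left(U \right)} = 629$ ($P{\left(U \right)} = -2 + 631 = 629$)
$P{\left(F{\left(M{\left(1 \right)},4 \right)} \right)} + u{\left(-8,11 \right)} x = 629 + 9 \left(-546\right) = 629 - 4914 = -4285$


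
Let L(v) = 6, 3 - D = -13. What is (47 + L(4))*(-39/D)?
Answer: -2067/16 ≈ -129.19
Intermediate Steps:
D = 16 (D = 3 - 1*(-13) = 3 + 13 = 16)
(47 + L(4))*(-39/D) = (47 + 6)*(-39/16) = 53*(-39*1/16) = 53*(-39/16) = -2067/16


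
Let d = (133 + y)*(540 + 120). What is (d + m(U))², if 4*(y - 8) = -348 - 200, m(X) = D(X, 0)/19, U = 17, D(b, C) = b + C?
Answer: 2517731329/361 ≈ 6.9743e+6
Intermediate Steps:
D(b, C) = C + b
m(X) = X/19 (m(X) = (0 + X)/19 = X*(1/19) = X/19)
y = -129 (y = 8 + (-348 - 200)/4 = 8 + (¼)*(-548) = 8 - 137 = -129)
d = 2640 (d = (133 - 129)*(540 + 120) = 4*660 = 2640)
(d + m(U))² = (2640 + (1/19)*17)² = (2640 + 17/19)² = (50177/19)² = 2517731329/361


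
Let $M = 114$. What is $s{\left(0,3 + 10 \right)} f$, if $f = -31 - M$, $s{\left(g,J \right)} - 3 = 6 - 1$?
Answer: $-1160$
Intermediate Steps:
$s{\left(g,J \right)} = 8$ ($s{\left(g,J \right)} = 3 + \left(6 - 1\right) = 3 + 5 = 8$)
$f = -145$ ($f = -31 - 114 = -145$)
$s{\left(0,3 + 10 \right)} f = 8 \left(-145\right) = -1160$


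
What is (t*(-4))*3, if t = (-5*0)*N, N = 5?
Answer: 0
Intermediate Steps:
t = 0 (t = -5*0*5 = 0*5 = 0)
(t*(-4))*3 = (0*(-4))*3 = 0*3 = 0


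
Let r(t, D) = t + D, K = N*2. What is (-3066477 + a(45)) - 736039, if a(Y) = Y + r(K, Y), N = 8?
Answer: -3802410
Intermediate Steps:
K = 16 (K = 8*2 = 16)
r(t, D) = D + t
a(Y) = 16 + 2*Y (a(Y) = Y + (Y + 16) = Y + (16 + Y) = 16 + 2*Y)
(-3066477 + a(45)) - 736039 = (-3066477 + (16 + 2*45)) - 736039 = (-3066477 + (16 + 90)) - 736039 = (-3066477 + 106) - 736039 = -3066371 - 736039 = -3802410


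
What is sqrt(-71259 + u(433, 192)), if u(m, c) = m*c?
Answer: sqrt(11877) ≈ 108.98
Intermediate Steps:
u(m, c) = c*m
sqrt(-71259 + u(433, 192)) = sqrt(-71259 + 192*433) = sqrt(-71259 + 83136) = sqrt(11877)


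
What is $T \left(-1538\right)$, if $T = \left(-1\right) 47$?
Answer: $72286$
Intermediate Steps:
$T = -47$
$T \left(-1538\right) = \left(-47\right) \left(-1538\right) = 72286$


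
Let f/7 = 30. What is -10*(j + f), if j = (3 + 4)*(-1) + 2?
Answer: -2050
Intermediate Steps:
f = 210 (f = 7*30 = 210)
j = -5 (j = 7*(-1) + 2 = -7 + 2 = -5)
-10*(j + f) = -10*(-5 + 210) = -10*205 = -2050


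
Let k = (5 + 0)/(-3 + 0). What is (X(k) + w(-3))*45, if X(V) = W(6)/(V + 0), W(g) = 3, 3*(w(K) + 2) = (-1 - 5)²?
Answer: 369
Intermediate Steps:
w(K) = 10 (w(K) = -2 + (-1 - 5)²/3 = -2 + (⅓)*(-6)² = -2 + (⅓)*36 = -2 + 12 = 10)
k = -5/3 (k = 5/(-3) = 5*(-⅓) = -5/3 ≈ -1.6667)
X(V) = 3/V (X(V) = 3/(V + 0) = 3/V)
(X(k) + w(-3))*45 = (3/(-5/3) + 10)*45 = (3*(-⅗) + 10)*45 = (-9/5 + 10)*45 = (41/5)*45 = 369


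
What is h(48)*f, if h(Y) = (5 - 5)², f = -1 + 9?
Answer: 0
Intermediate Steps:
f = 8
h(Y) = 0 (h(Y) = 0² = 0)
h(48)*f = 0*8 = 0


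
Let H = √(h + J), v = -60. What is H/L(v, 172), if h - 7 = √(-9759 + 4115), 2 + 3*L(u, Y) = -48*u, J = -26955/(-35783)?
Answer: 3*√(9927492388 + 2560846178*I*√1411)/102983474 ≈ 0.0067264 + 0.0060679*I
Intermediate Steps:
J = 26955/35783 (J = -26955*(-1/35783) = 26955/35783 ≈ 0.75329)
L(u, Y) = -⅔ - 16*u (L(u, Y) = -⅔ + (-48*u)/3 = -⅔ - 16*u)
h = 7 + 2*I*√1411 (h = 7 + √(-9759 + 4115) = 7 + √(-5644) = 7 + 2*I*√1411 ≈ 7.0 + 75.127*I)
H = √(277436/35783 + 2*I*√1411) (H = √((7 + 2*I*√1411) + 26955/35783) = √(277436/35783 + 2*I*√1411) ≈ 6.4529 + 5.8212*I)
H/L(v, 172) = (√(9927492388 + 2560846178*I*√1411)/35783)/(-⅔ - 16*(-60)) = (√(9927492388 + 2560846178*I*√1411)/35783)/(-⅔ + 960) = (√(9927492388 + 2560846178*I*√1411)/35783)/(2878/3) = (√(9927492388 + 2560846178*I*√1411)/35783)*(3/2878) = 3*√(9927492388 + 2560846178*I*√1411)/102983474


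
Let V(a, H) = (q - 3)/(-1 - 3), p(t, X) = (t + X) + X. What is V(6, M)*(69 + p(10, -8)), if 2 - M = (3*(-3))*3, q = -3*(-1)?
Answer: 0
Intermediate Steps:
q = 3
p(t, X) = t + 2*X (p(t, X) = (X + t) + X = t + 2*X)
M = 29 (M = 2 - 3*(-3)*3 = 2 - (-9)*3 = 2 - 1*(-27) = 2 + 27 = 29)
V(a, H) = 0 (V(a, H) = (3 - 3)/(-1 - 3) = 0/(-4) = 0*(-1/4) = 0)
V(6, M)*(69 + p(10, -8)) = 0*(69 + (10 + 2*(-8))) = 0*(69 + (10 - 16)) = 0*(69 - 6) = 0*63 = 0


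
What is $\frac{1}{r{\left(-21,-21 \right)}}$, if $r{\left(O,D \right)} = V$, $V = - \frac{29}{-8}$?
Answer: $\frac{8}{29} \approx 0.27586$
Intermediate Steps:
$V = \frac{29}{8}$ ($V = \left(-29\right) \left(- \frac{1}{8}\right) = \frac{29}{8} \approx 3.625$)
$r{\left(O,D \right)} = \frac{29}{8}$
$\frac{1}{r{\left(-21,-21 \right)}} = \frac{1}{\frac{29}{8}} = \frac{8}{29}$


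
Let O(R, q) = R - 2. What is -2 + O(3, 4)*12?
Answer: 10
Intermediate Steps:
O(R, q) = -2 + R
-2 + O(3, 4)*12 = -2 + (-2 + 3)*12 = -2 + 1*12 = -2 + 12 = 10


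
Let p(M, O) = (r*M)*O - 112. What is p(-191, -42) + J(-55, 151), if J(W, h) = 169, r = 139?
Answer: 1115115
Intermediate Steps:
p(M, O) = -112 + 139*M*O (p(M, O) = (139*M)*O - 112 = 139*M*O - 112 = -112 + 139*M*O)
p(-191, -42) + J(-55, 151) = (-112 + 139*(-191)*(-42)) + 169 = (-112 + 1115058) + 169 = 1114946 + 169 = 1115115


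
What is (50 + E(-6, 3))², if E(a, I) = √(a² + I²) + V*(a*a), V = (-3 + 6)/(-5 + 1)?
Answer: 574 + 138*√5 ≈ 882.58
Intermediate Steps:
V = -¾ (V = 3/(-4) = 3*(-¼) = -¾ ≈ -0.75000)
E(a, I) = √(I² + a²) - 3*a²/4 (E(a, I) = √(a² + I²) - 3*a*a/4 = √(I² + a²) - 3*a²/4)
(50 + E(-6, 3))² = (50 + (√(3² + (-6)²) - ¾*(-6)²))² = (50 + (√(9 + 36) - ¾*36))² = (50 + (√45 - 27))² = (50 + (3*√5 - 27))² = (50 + (-27 + 3*√5))² = (23 + 3*√5)²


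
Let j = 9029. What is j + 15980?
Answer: 25009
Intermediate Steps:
j + 15980 = 9029 + 15980 = 25009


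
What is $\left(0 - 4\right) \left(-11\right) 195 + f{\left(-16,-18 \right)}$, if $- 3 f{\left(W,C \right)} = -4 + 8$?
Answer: $\frac{25736}{3} \approx 8578.7$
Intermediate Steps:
$f{\left(W,C \right)} = - \frac{4}{3}$ ($f{\left(W,C \right)} = - \frac{-4 + 8}{3} = \left(- \frac{1}{3}\right) 4 = - \frac{4}{3}$)
$\left(0 - 4\right) \left(-11\right) 195 + f{\left(-16,-18 \right)} = \left(0 - 4\right) \left(-11\right) 195 - \frac{4}{3} = \left(-4\right) \left(-11\right) 195 - \frac{4}{3} = 44 \cdot 195 - \frac{4}{3} = 8580 - \frac{4}{3} = \frac{25736}{3}$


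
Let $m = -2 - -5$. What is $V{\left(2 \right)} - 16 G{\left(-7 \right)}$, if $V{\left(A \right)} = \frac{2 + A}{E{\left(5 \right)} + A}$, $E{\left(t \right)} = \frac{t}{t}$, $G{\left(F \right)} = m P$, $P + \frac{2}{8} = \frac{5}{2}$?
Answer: $- \frac{320}{3} \approx -106.67$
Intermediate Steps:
$P = \frac{9}{4}$ ($P = - \frac{1}{4} + \frac{5}{2} = \frac{9}{4} \approx 2.25$)
$m = 3$ ($m = -2 + 5 = 3$)
$G{\left(F \right)} = \frac{27}{4}$ ($G{\left(F \right)} = 3 \cdot \frac{9}{4} = \frac{27}{4}$)
$E{\left(t \right)} = 1$
$V{\left(A \right)} = \frac{2 + A}{1 + A}$
$V{\left(2 \right)} - 16 G{\left(-7 \right)} = \frac{2 + 2}{1 + 2} - 108 = \frac{1}{3} \cdot 4 - 108 = \frac{4}{3} - 108 = - \frac{320}{3}$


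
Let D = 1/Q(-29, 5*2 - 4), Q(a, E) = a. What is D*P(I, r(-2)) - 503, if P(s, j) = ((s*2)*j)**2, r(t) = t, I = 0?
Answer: -503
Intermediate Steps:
P(s, j) = 4*j**2*s**2 (P(s, j) = ((2*s)*j)**2 = (2*j*s)**2 = 4*j**2*s**2)
D = -1/29 (D = 1/(-29) = -1/29 ≈ -0.034483)
D*P(I, r(-2)) - 503 = -4*(-2)**2*0**2/29 - 503 = -4*4*0/29 - 503 = -1/29*0 - 503 = 0 - 503 = -503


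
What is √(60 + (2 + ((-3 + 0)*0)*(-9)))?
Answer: √62 ≈ 7.8740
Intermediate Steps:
√(60 + (2 + ((-3 + 0)*0)*(-9))) = √(60 + (2 - 3*0*(-9))) = √(60 + (2 + 0*(-9))) = √(60 + (2 + 0)) = √(60 + 2) = √62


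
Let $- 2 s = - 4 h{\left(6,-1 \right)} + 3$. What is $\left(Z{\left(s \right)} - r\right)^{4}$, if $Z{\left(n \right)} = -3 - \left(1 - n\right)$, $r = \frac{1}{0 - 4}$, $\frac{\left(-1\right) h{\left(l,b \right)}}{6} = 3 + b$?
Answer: $\frac{187388721}{256} \approx 7.3199 \cdot 10^{5}$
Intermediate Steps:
$h{\left(l,b \right)} = -18 - 6 b$ ($h{\left(l,b \right)} = - 6 \left(3 + b\right) = -18 - 6 b$)
$r = - \frac{1}{4}$ ($r = \frac{1}{-4} = - \frac{1}{4} \approx -0.25$)
$s = - \frac{51}{2}$ ($s = - \frac{- 4 \left(-18 - -6\right) + 3}{2} = - \frac{- 4 \left(-18 + 6\right) + 3}{2} = - \frac{\left(-4\right) \left(-12\right) + 3}{2} = - \frac{48 + 3}{2} = \left(- \frac{1}{2}\right) 51 = - \frac{51}{2} \approx -25.5$)
$Z{\left(n \right)} = -4 + n$ ($Z{\left(n \right)} = -3 + \left(-1 + n\right) = -4 + n$)
$\left(Z{\left(s \right)} - r\right)^{4} = \left(\left(-4 - \frac{51}{2}\right) - - \frac{1}{4}\right)^{4} = \left(- \frac{59}{2} + \frac{1}{4}\right)^{4} = \left(- \frac{117}{4}\right)^{4} = \frac{187388721}{256}$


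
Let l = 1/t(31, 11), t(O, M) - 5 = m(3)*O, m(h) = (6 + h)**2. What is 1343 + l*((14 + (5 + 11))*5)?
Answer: 1689569/1258 ≈ 1343.1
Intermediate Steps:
t(O, M) = 5 + 81*O (t(O, M) = 5 + (6 + 3)**2*O = 5 + 9**2*O = 5 + 81*O)
l = 1/2516 (l = 1/(5 + 81*31) = 1/(5 + 2511) = 1/2516 ≈ 0.00039746)
1343 + l*((14 + (5 + 11))*5) = 1343 + ((14 + (5 + 11))*5)/2516 = 1343 + ((14 + 16)*5)/2516 = 1343 + (30*5)/2516 = 1343 + (1/2516)*150 = 1343 + 75/1258 = 1689569/1258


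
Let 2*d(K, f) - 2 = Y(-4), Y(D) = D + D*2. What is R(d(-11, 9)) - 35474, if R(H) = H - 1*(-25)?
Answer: -35454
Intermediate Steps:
Y(D) = 3*D (Y(D) = D + 2*D = 3*D)
d(K, f) = -5 (d(K, f) = 1 + (3*(-4))/2 = 1 + (½)*(-12) = 1 - 6 = -5)
R(H) = 25 + H (R(H) = H + 25 = 25 + H)
R(d(-11, 9)) - 35474 = (25 - 5) - 35474 = 20 - 35474 = -35454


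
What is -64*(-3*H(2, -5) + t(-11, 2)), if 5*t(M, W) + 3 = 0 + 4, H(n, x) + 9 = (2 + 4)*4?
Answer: 14336/5 ≈ 2867.2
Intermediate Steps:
H(n, x) = 15 (H(n, x) = -9 + (2 + 4)*4 = -9 + 6*4 = -9 + 24 = 15)
t(M, W) = ⅕ (t(M, W) = -⅗ + (0 + 4)/5 = -⅗ + (⅕)*4 = -⅗ + ⅘ = ⅕)
-64*(-3*H(2, -5) + t(-11, 2)) = -64*(-3*15 + ⅕) = -64*(-45 + ⅕) = -64*(-224/5) = 14336/5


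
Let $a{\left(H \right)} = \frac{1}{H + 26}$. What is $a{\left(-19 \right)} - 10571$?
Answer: $- \frac{73996}{7} \approx -10571.0$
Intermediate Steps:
$a{\left(H \right)} = \frac{1}{26 + H}$
$a{\left(-19 \right)} - 10571 = \frac{1}{26 - 19} - 10571 = \frac{1}{7} - 10571 = - \frac{73996}{7}$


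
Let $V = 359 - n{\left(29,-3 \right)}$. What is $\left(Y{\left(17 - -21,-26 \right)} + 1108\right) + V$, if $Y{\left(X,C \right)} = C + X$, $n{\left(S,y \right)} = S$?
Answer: $1450$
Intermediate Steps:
$V = 330$ ($V = 359 - 29 = 330$)
$\left(Y{\left(17 - -21,-26 \right)} + 1108\right) + V = \left(\left(-26 + \left(17 - -21\right)\right) + 1108\right) + 330 = \left(\left(-26 + \left(17 + 21\right)\right) + 1108\right) + 330 = \left(\left(-26 + 38\right) + 1108\right) + 330 = \left(12 + 1108\right) + 330 = 1120 + 330 = 1450$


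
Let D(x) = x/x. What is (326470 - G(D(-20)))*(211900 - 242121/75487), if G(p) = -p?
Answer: 1314384997433/19 ≈ 6.9178e+10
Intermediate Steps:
D(x) = 1
(326470 - G(D(-20)))*(211900 - 242121/75487) = (326470 - (-1))*(211900 - 242121/75487) = (326470 - 1*(-1))*(211900 - 242121*1/75487) = (326470 + 1)*(211900 - 8349/2603) = 326471*(551567351/2603) = 1314384997433/19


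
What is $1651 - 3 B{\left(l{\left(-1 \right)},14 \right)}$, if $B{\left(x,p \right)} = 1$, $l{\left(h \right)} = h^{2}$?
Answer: $1648$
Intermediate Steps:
$1651 - 3 B{\left(l{\left(-1 \right)},14 \right)} = 1651 - 3 \cdot 1 = 1651 - 3 = 1648$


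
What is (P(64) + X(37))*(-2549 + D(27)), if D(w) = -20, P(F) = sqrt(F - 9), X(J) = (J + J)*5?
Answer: -950530 - 2569*sqrt(55) ≈ -9.6958e+5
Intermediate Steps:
X(J) = 10*J (X(J) = (2*J)*5 = 10*J)
P(F) = sqrt(-9 + F)
(P(64) + X(37))*(-2549 + D(27)) = (sqrt(-9 + 64) + 10*37)*(-2549 - 20) = (sqrt(55) + 370)*(-2569) = (370 + sqrt(55))*(-2569) = -950530 - 2569*sqrt(55)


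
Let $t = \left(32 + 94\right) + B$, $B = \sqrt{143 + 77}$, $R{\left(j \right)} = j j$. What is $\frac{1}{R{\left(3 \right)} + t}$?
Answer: $\frac{27}{3601} - \frac{2 \sqrt{55}}{18005} \approx 0.0066741$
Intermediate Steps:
$R{\left(j \right)} = j^{2}$
$B = 2 \sqrt{55}$ ($B = \sqrt{220} = 2 \sqrt{55} \approx 14.832$)
$t = 126 + 2 \sqrt{55}$ ($t = \left(32 + 94\right) + 2 \sqrt{55} = 126 + 2 \sqrt{55} \approx 140.83$)
$\frac{1}{R{\left(3 \right)} + t} = \frac{1}{3^{2} + \left(126 + 2 \sqrt{55}\right)} = \frac{1}{9 + \left(126 + 2 \sqrt{55}\right)} = \frac{1}{135 + 2 \sqrt{55}}$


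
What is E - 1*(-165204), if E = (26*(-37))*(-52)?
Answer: 215228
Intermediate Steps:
E = 50024 (E = -962*(-52) = 50024)
E - 1*(-165204) = 50024 - 1*(-165204) = 50024 + 165204 = 215228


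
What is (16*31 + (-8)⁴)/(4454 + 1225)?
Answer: 4592/5679 ≈ 0.80859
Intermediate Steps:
(16*31 + (-8)⁴)/(4454 + 1225) = (496 + 4096)/5679 = 4592*(1/5679) = 4592/5679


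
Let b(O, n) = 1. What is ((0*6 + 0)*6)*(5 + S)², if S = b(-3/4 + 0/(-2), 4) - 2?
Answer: 0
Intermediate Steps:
S = -1 (S = 1 - 2 = -1)
((0*6 + 0)*6)*(5 + S)² = ((0*6 + 0)*6)*(5 - 1)² = ((0 + 0)*6)*4² = (0*6)*16 = 0*16 = 0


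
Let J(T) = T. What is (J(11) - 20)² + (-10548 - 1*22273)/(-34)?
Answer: 35575/34 ≈ 1046.3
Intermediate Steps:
(J(11) - 20)² + (-10548 - 1*22273)/(-34) = (11 - 20)² + (-10548 - 1*22273)/(-34) = (-9)² + (-10548 - 22273)*(-1/34) = 81 - 32821*(-1/34) = 81 + 32821/34 = 35575/34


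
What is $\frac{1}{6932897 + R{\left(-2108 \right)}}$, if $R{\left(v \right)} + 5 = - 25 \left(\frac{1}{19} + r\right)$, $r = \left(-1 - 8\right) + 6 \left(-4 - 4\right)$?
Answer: $\frac{19}{131751998} \approx 1.4421 \cdot 10^{-7}$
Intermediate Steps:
$r = -57$ ($r = -9 + 6 \left(-8\right) = -9 - 48 = -57$)
$R{\left(v \right)} = \frac{26955}{19}$ ($R{\left(v \right)} = -5 - 25 \left(\frac{1}{19} - 57\right) = -5 - - \frac{27050}{19} = -5 + \frac{27050}{19} = \frac{26955}{19}$)
$\frac{1}{6932897 + R{\left(-2108 \right)}} = \frac{1}{6932897 + \frac{26955}{19}} = \frac{1}{\frac{131751998}{19}} = \frac{19}{131751998}$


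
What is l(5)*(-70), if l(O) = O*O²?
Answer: -8750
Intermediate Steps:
l(O) = O³
l(5)*(-70) = 5³*(-70) = 125*(-70) = -8750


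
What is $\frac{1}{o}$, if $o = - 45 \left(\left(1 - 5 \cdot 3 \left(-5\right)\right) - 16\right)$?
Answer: $- \frac{1}{2700} \approx -0.00037037$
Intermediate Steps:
$o = -2700$ ($o = - 45 \left(\left(1 - -75\right) - 16\right) = - 45 \left(\left(1 + 75\right) - 16\right) = - 45 \left(76 - 16\right) = - 45 \cdot 60 = \left(-1\right) 2700 = -2700$)
$\frac{1}{o} = \frac{1}{-2700} = - \frac{1}{2700}$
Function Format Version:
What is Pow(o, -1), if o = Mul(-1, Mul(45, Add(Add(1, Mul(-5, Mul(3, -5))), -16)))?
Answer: Rational(-1, 2700) ≈ -0.00037037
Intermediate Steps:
o = -2700 (o = Mul(-1, Mul(45, Add(Add(1, Mul(-5, -15)), -16))) = Mul(-1, Mul(45, Add(Add(1, 75), -16))) = Mul(-1, Mul(45, Add(76, -16))) = Mul(-1, Mul(45, 60)) = Mul(-1, 2700) = -2700)
Pow(o, -1) = Pow(-2700, -1) = Rational(-1, 2700)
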